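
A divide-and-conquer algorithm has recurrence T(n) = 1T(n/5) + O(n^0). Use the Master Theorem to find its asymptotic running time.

Master Theorem for T(n) = 1T(n/5) + O(n^0):

a = 1, b = 5, c = 0
log_b(a) = log_5(1) = 0.0000

Case 2: c = 0 = log_5(1) = 0.0000
T(n) = O(n^0 log n) = O(log n)

For T(n) = 1T(n/5) + O(n^0): log_5(1) = 0.0000. This is Case 2 of the Master Theorem (c = log_b(a), equal work at all levels), giving O(log n).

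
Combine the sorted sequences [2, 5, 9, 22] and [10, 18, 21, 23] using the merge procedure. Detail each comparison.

Merging process:

Compare 2 vs 10: take 2 from left. Merged: [2]
Compare 5 vs 10: take 5 from left. Merged: [2, 5]
Compare 9 vs 10: take 9 from left. Merged: [2, 5, 9]
Compare 22 vs 10: take 10 from right. Merged: [2, 5, 9, 10]
Compare 22 vs 18: take 18 from right. Merged: [2, 5, 9, 10, 18]
Compare 22 vs 21: take 21 from right. Merged: [2, 5, 9, 10, 18, 21]
Compare 22 vs 23: take 22 from left. Merged: [2, 5, 9, 10, 18, 21, 22]
Append remaining from right: [23]. Merged: [2, 5, 9, 10, 18, 21, 22, 23]

Final merged array: [2, 5, 9, 10, 18, 21, 22, 23]
Total comparisons: 7

The merged array is [2, 5, 9, 10, 18, 21, 22, 23], requiring 7 comparisons. The merge step runs in O(n) time where n is the total number of elements.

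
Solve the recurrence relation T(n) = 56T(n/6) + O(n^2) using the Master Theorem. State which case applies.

Master Theorem for T(n) = 56T(n/6) + O(n^2):

a = 56, b = 6, c = 2
log_b(a) = log_6(56) = 2.2466

Case 1: c = 2 < log_6(56) = 2.2466
T(n) = O(n^(log_6 56))

For T(n) = 56T(n/6) + O(n^2): log_6(56) = 2.2466. This is Case 1 of the Master Theorem (c < log_b(a), work dominated by leaves), giving O(n^(log_6 56)).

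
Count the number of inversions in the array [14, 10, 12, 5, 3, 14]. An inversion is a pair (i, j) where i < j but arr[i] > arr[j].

Finding inversions in [14, 10, 12, 5, 3, 14]:

(0, 1): arr[0]=14 > arr[1]=10
(0, 2): arr[0]=14 > arr[2]=12
(0, 3): arr[0]=14 > arr[3]=5
(0, 4): arr[0]=14 > arr[4]=3
(1, 3): arr[1]=10 > arr[3]=5
(1, 4): arr[1]=10 > arr[4]=3
(2, 3): arr[2]=12 > arr[3]=5
(2, 4): arr[2]=12 > arr[4]=3
(3, 4): arr[3]=5 > arr[4]=3

Total inversions: 9

The array has 9 inversion(s): (0,1), (0,2), (0,3), (0,4), (1,3), (1,4), (2,3), (2,4), (3,4). Each pair (i,j) satisfies i < j and arr[i] > arr[j].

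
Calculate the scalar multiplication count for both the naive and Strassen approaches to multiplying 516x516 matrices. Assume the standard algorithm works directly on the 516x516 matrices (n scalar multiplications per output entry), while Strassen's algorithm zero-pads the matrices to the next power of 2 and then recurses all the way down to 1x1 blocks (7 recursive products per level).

Matrix multiplication for 516x516 matrices:

Strassen's algorithm requires power-of-2 dimensions. Pad 516x516 to 1024x1024 (next power of 2).

Standard algorithm: 516^3 = 137388096 multiplications
Strassen's algorithm: 7^(log2(1024)) = 7^10 = 282475249 multiplications
Difference: 137388096 - 282475249 = -145087153 (Strassen uses MORE here due to padding overhead — for small or just-over-power-of-2 n, padding can outweigh the per-level savings)

Standard: 137388096 multiplications (516^3). Strassen: 282475249 multiplications (7^10, after padding to 1024x1024). Strassen reduces 8 recursive multiplications to 7 at each level.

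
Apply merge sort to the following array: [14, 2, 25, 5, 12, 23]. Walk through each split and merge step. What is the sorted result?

Merge sort trace:

Split: [14, 2, 25, 5, 12, 23] -> [14, 2, 25] and [5, 12, 23]
  Split: [14, 2, 25] -> [14] and [2, 25]
    Split: [2, 25] -> [2] and [25]
    Merge: [2] + [25] -> [2, 25]
  Merge: [14] + [2, 25] -> [2, 14, 25]
  Split: [5, 12, 23] -> [5] and [12, 23]
    Split: [12, 23] -> [12] and [23]
    Merge: [12] + [23] -> [12, 23]
  Merge: [5] + [12, 23] -> [5, 12, 23]
Merge: [2, 14, 25] + [5, 12, 23] -> [2, 5, 12, 14, 23, 25]

Final sorted array: [2, 5, 12, 14, 23, 25]

The merge sort proceeds by recursively splitting the array and merging sorted halves.
After all merges, the sorted array is [2, 5, 12, 14, 23, 25].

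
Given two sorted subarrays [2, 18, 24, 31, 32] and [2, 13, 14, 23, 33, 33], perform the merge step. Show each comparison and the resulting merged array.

Merging process:

Compare 2 vs 2: take 2 from left. Merged: [2]
Compare 18 vs 2: take 2 from right. Merged: [2, 2]
Compare 18 vs 13: take 13 from right. Merged: [2, 2, 13]
Compare 18 vs 14: take 14 from right. Merged: [2, 2, 13, 14]
Compare 18 vs 23: take 18 from left. Merged: [2, 2, 13, 14, 18]
Compare 24 vs 23: take 23 from right. Merged: [2, 2, 13, 14, 18, 23]
Compare 24 vs 33: take 24 from left. Merged: [2, 2, 13, 14, 18, 23, 24]
Compare 31 vs 33: take 31 from left. Merged: [2, 2, 13, 14, 18, 23, 24, 31]
Compare 32 vs 33: take 32 from left. Merged: [2, 2, 13, 14, 18, 23, 24, 31, 32]
Append remaining from right: [33, 33]. Merged: [2, 2, 13, 14, 18, 23, 24, 31, 32, 33, 33]

Final merged array: [2, 2, 13, 14, 18, 23, 24, 31, 32, 33, 33]
Total comparisons: 9

The merged array is [2, 2, 13, 14, 18, 23, 24, 31, 32, 33, 33], requiring 9 comparisons. The merge step runs in O(n) time where n is the total number of elements.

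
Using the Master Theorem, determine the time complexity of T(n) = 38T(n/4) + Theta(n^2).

Master Theorem for T(n) = 38T(n/4) + O(n^2):

a = 38, b = 4, c = 2
log_b(a) = log_4(38) = 2.6240

Case 1: c = 2 < log_4(38) = 2.6240
T(n) = O(n^(log_4 38))

For T(n) = 38T(n/4) + O(n^2): log_4(38) = 2.6240. This is Case 1 of the Master Theorem (c < log_b(a), work dominated by leaves), giving O(n^(log_4 38)).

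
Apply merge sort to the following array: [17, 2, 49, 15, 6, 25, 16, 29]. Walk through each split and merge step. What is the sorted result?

Merge sort trace:

Split: [17, 2, 49, 15, 6, 25, 16, 29] -> [17, 2, 49, 15] and [6, 25, 16, 29]
  Split: [17, 2, 49, 15] -> [17, 2] and [49, 15]
    Split: [17, 2] -> [17] and [2]
    Merge: [17] + [2] -> [2, 17]
    Split: [49, 15] -> [49] and [15]
    Merge: [49] + [15] -> [15, 49]
  Merge: [2, 17] + [15, 49] -> [2, 15, 17, 49]
  Split: [6, 25, 16, 29] -> [6, 25] and [16, 29]
    Split: [6, 25] -> [6] and [25]
    Merge: [6] + [25] -> [6, 25]
    Split: [16, 29] -> [16] and [29]
    Merge: [16] + [29] -> [16, 29]
  Merge: [6, 25] + [16, 29] -> [6, 16, 25, 29]
Merge: [2, 15, 17, 49] + [6, 16, 25, 29] -> [2, 6, 15, 16, 17, 25, 29, 49]

Final sorted array: [2, 6, 15, 16, 17, 25, 29, 49]

The merge sort proceeds by recursively splitting the array and merging sorted halves.
After all merges, the sorted array is [2, 6, 15, 16, 17, 25, 29, 49].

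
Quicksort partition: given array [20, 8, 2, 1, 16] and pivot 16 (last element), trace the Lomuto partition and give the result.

Lomuto partition with pivot = 16:

Initial array: [20, 8, 2, 1, 16]

arr[0]=20 > 16: no swap
arr[1]=8 <= 16: swap with position 0, array becomes [8, 20, 2, 1, 16]
arr[2]=2 <= 16: swap with position 1, array becomes [8, 2, 20, 1, 16]
arr[3]=1 <= 16: swap with position 2, array becomes [8, 2, 1, 20, 16]

Place pivot at position 3: [8, 2, 1, 16, 20]
Pivot position: 3

After partitioning with pivot 16, the array becomes [8, 2, 1, 16, 20]. The pivot is placed at index 3. All elements to the left of the pivot are <= 16, and all elements to the right are > 16.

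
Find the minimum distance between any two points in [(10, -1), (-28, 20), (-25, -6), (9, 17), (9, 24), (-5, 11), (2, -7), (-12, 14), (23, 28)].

Computing all pairwise distances among 9 points:

d((10, -1), (-28, 20)) = 43.4166
d((10, -1), (-25, -6)) = 35.3553
d((10, -1), (9, 17)) = 18.0278
d((10, -1), (9, 24)) = 25.02
d((10, -1), (-5, 11)) = 19.2094
d((10, -1), (2, -7)) = 10.0
d((10, -1), (-12, 14)) = 26.6271
d((10, -1), (23, 28)) = 31.7805
d((-28, 20), (-25, -6)) = 26.1725
d((-28, 20), (9, 17)) = 37.1214
d((-28, 20), (9, 24)) = 37.2156
d((-28, 20), (-5, 11)) = 24.6982
d((-28, 20), (2, -7)) = 40.3609
d((-28, 20), (-12, 14)) = 17.088
d((-28, 20), (23, 28)) = 51.6236
d((-25, -6), (9, 17)) = 41.0488
d((-25, -6), (9, 24)) = 45.3431
d((-25, -6), (-5, 11)) = 26.2488
d((-25, -6), (2, -7)) = 27.0185
d((-25, -6), (-12, 14)) = 23.8537
d((-25, -6), (23, 28)) = 58.8218
d((9, 17), (9, 24)) = 7.0 <-- minimum
d((9, 17), (-5, 11)) = 15.2315
d((9, 17), (2, -7)) = 25.0
d((9, 17), (-12, 14)) = 21.2132
d((9, 17), (23, 28)) = 17.8045
d((9, 24), (-5, 11)) = 19.105
d((9, 24), (2, -7)) = 31.7805
d((9, 24), (-12, 14)) = 23.2594
d((9, 24), (23, 28)) = 14.5602
d((-5, 11), (2, -7)) = 19.3132
d((-5, 11), (-12, 14)) = 7.6158
d((-5, 11), (23, 28)) = 32.7567
d((2, -7), (-12, 14)) = 25.2389
d((2, -7), (23, 28)) = 40.8167
d((-12, 14), (23, 28)) = 37.6962

Closest pair: (9, 17) and (9, 24) with distance 7.0

The closest pair is (9, 17) and (9, 24) with Euclidean distance 7.0. For 9 points, brute-force pairwise comparison is shown above. For large n, the divide-and-conquer algorithm (sort by x, recurse on halves, check the dividing strip) achieves O(n log n).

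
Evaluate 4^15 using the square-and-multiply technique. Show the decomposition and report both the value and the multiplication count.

Computing 4^15 by squaring (build up from 4^1; each line after the first costs one multiplication):

4^1 = 4
4^2 = (4^1)^2 = 4^2 = 16
4^3 = 4 * 4^2 = 4 * 16 = 64
4^6 = (4^3)^2 = 64^2 = 4096
4^7 = 4 * 4^6 = 4 * 4096 = 16384
4^14 = (4^7)^2 = 16384^2 = 268435456
4^15 = 4 * 4^14 = 4 * 268435456 = 1073741824

Result: 1073741824
Multiplications needed: 6 (6 lines after 4^1)

4^15 = 1073741824. Using exponentiation by squaring, this requires 6 multiplications. The key idea: if the exponent is even, square the half-power; if odd, multiply by the base once.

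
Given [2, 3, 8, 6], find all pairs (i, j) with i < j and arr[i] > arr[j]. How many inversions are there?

Finding inversions in [2, 3, 8, 6]:

(2, 3): arr[2]=8 > arr[3]=6

Total inversions: 1

The array has 1 inversion(s): (2,3). Each pair (i,j) satisfies i < j and arr[i] > arr[j].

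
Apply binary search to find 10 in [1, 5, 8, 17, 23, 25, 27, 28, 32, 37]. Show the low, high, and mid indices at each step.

Binary search for 10 in [1, 5, 8, 17, 23, 25, 27, 28, 32, 37]:

lo=0, hi=9, mid=4, arr[mid]=23 -> 23 > 10, search left half
lo=0, hi=3, mid=1, arr[mid]=5 -> 5 < 10, search right half
lo=2, hi=3, mid=2, arr[mid]=8 -> 8 < 10, search right half
lo=3, hi=3, mid=3, arr[mid]=17 -> 17 > 10, search left half
lo=3 > hi=2, target 10 not found

Binary search determines that 10 is not in the array after 4 comparisons. The search space was exhausted without finding the target.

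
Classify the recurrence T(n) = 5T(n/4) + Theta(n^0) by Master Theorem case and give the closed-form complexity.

Master Theorem for T(n) = 5T(n/4) + O(n^0):

a = 5, b = 4, c = 0
log_b(a) = log_4(5) = 1.1610

Case 1: c = 0 < log_4(5) = 1.1610
T(n) = O(n^(log_4 5))

For T(n) = 5T(n/4) + O(n^0): log_4(5) = 1.1610. This is Case 1 of the Master Theorem (c < log_b(a), work dominated by leaves), giving O(n^(log_4 5)).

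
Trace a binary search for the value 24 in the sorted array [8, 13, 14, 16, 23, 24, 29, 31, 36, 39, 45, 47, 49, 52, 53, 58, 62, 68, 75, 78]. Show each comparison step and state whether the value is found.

Binary search for 24 in [8, 13, 14, 16, 23, 24, 29, 31, 36, 39, 45, 47, 49, 52, 53, 58, 62, 68, 75, 78]:

lo=0, hi=19, mid=9, arr[mid]=39 -> 39 > 24, search left half
lo=0, hi=8, mid=4, arr[mid]=23 -> 23 < 24, search right half
lo=5, hi=8, mid=6, arr[mid]=29 -> 29 > 24, search left half
lo=5, hi=5, mid=5, arr[mid]=24 -> Found target at index 5!

Binary search finds 24 at index 5 after 4 comparisons. The search repeatedly halves the search space by comparing with the middle element.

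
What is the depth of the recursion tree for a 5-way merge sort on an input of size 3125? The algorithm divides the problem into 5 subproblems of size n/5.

For divide and conquer with division factor 5:

Problem sizes at each level:
Level 0: 3125
Level 1: 625
Level 2: 125
Level 3: 25
Level 4: 5
Level 5: 1

The root is level 0 and the size-1 base case is level 5 (the tree spans levels 0 through 5, i.e. 6 levels counting the root), so the depth is the number of divisions: log_5(3125) = 5

The recursion tree depth is log_5(3125) = 5. At each level, the problem size is divided by 5, so it takes 5 divisions to reduce to a base case of size 1. The algorithm makes 5 recursive calls at each level.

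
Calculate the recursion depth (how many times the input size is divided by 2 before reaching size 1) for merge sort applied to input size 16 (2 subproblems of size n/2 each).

For divide and conquer with division factor 2:

Problem sizes at each level:
Level 0: 16
Level 1: 8
Level 2: 4
Level 3: 2
Level 4: 1

The root is level 0 and the size-1 base case is level 4 (the tree spans levels 0 through 4, i.e. 5 levels counting the root), so the depth is the number of divisions: log_2(16) = 4

The recursion tree depth is log_2(16) = 4. At each level, the problem size is divided by 2, so it takes 4 divisions to reduce to a base case of size 1. The algorithm makes 2 recursive calls at each level.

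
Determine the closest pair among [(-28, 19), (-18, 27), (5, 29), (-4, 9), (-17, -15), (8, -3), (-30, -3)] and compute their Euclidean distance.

Computing all pairwise distances among 7 points:

d((-28, 19), (-18, 27)) = 12.8062 <-- minimum
d((-28, 19), (5, 29)) = 34.4819
d((-28, 19), (-4, 9)) = 26.0
d((-28, 19), (-17, -15)) = 35.7351
d((-28, 19), (8, -3)) = 42.19
d((-28, 19), (-30, -3)) = 22.0907
d((-18, 27), (5, 29)) = 23.0868
d((-18, 27), (-4, 9)) = 22.8035
d((-18, 27), (-17, -15)) = 42.0119
d((-18, 27), (8, -3)) = 39.6989
d((-18, 27), (-30, -3)) = 32.311
d((5, 29), (-4, 9)) = 21.9317
d((5, 29), (-17, -15)) = 49.1935
d((5, 29), (8, -3)) = 32.1403
d((5, 29), (-30, -3)) = 47.4236
d((-4, 9), (-17, -15)) = 27.2947
d((-4, 9), (8, -3)) = 16.9706
d((-4, 9), (-30, -3)) = 28.6356
d((-17, -15), (8, -3)) = 27.7308
d((-17, -15), (-30, -3)) = 17.6918
d((8, -3), (-30, -3)) = 38.0

Closest pair: (-28, 19) and (-18, 27) with distance 12.8062

The closest pair is (-28, 19) and (-18, 27) with Euclidean distance 12.8062. For 7 points, brute-force pairwise comparison is shown above. For large n, the divide-and-conquer algorithm (sort by x, recurse on halves, check the dividing strip) achieves O(n log n).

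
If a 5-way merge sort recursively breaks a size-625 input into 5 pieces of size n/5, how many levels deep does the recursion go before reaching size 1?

For divide and conquer with division factor 5:

Problem sizes at each level:
Level 0: 625
Level 1: 125
Level 2: 25
Level 3: 5
Level 4: 1

The root is level 0 and the size-1 base case is level 4 (the tree spans levels 0 through 4, i.e. 5 levels counting the root), so the depth is the number of divisions: log_5(625) = 4

The recursion tree depth is log_5(625) = 4. At each level, the problem size is divided by 5, so it takes 4 divisions to reduce to a base case of size 1. The algorithm makes 5 recursive calls at each level.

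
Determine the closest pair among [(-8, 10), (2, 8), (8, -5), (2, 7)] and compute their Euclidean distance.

Computing all pairwise distances among 4 points:

d((-8, 10), (2, 8)) = 10.198
d((-8, 10), (8, -5)) = 21.9317
d((-8, 10), (2, 7)) = 10.4403
d((2, 8), (8, -5)) = 14.3178
d((2, 8), (2, 7)) = 1.0 <-- minimum
d((8, -5), (2, 7)) = 13.4164

Closest pair: (2, 8) and (2, 7) with distance 1.0

The closest pair is (2, 8) and (2, 7) with Euclidean distance 1.0. For 4 points, brute-force pairwise comparison is shown above. For large n, the divide-and-conquer algorithm (sort by x, recurse on halves, check the dividing strip) achieves O(n log n).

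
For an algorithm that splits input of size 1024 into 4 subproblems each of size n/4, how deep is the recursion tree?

For divide and conquer with division factor 4:

Problem sizes at each level:
Level 0: 1024
Level 1: 256
Level 2: 64
Level 3: 16
Level 4: 4
Level 5: 1

The root is level 0 and the size-1 base case is level 5 (the tree spans levels 0 through 5, i.e. 6 levels counting the root), so the depth is the number of divisions: log_4(1024) = 5

The recursion tree depth is log_4(1024) = 5. At each level, the problem size is divided by 4, so it takes 5 divisions to reduce to a base case of size 1. The algorithm makes 4 recursive calls at each level.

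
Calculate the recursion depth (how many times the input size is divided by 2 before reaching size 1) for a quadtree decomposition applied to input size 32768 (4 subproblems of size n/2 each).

For divide and conquer with division factor 2:

Problem sizes at each level:
Level 0: 32768
Level 1: 16384
Level 2: 8192
Level 3: 4096
Level 4: 2048
Level 5: 1024
Level 6: 512
Level 7: 256
Level 8: 128
Level 9: 64
Level 10: 32
Level 11: 16
Level 12: 8
Level 13: 4
Level 14: 2
Level 15: 1

The root is level 0 and the size-1 base case is level 15 (the tree spans levels 0 through 15, i.e. 16 levels counting the root), so the depth is the number of divisions: log_2(32768) = 15

The recursion tree depth is log_2(32768) = 15. At each level, the problem size is divided by 2, so it takes 15 divisions to reduce to a base case of size 1. The algorithm makes 4 recursive calls at each level.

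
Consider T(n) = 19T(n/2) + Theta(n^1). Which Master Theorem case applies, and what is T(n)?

Master Theorem for T(n) = 19T(n/2) + O(n^1):

a = 19, b = 2, c = 1
log_b(a) = log_2(19) = 4.2479

Case 1: c = 1 < log_2(19) = 4.2479
T(n) = O(n^(log_2 19))

For T(n) = 19T(n/2) + O(n^1): log_2(19) = 4.2479. This is Case 1 of the Master Theorem (c < log_b(a), work dominated by leaves), giving O(n^(log_2 19)).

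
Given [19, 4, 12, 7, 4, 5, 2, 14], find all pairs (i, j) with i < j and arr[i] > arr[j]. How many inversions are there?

Finding inversions in [19, 4, 12, 7, 4, 5, 2, 14]:

(0, 1): arr[0]=19 > arr[1]=4
(0, 2): arr[0]=19 > arr[2]=12
(0, 3): arr[0]=19 > arr[3]=7
(0, 4): arr[0]=19 > arr[4]=4
(0, 5): arr[0]=19 > arr[5]=5
(0, 6): arr[0]=19 > arr[6]=2
(0, 7): arr[0]=19 > arr[7]=14
(1, 6): arr[1]=4 > arr[6]=2
(2, 3): arr[2]=12 > arr[3]=7
(2, 4): arr[2]=12 > arr[4]=4
(2, 5): arr[2]=12 > arr[5]=5
(2, 6): arr[2]=12 > arr[6]=2
(3, 4): arr[3]=7 > arr[4]=4
(3, 5): arr[3]=7 > arr[5]=5
(3, 6): arr[3]=7 > arr[6]=2
(4, 6): arr[4]=4 > arr[6]=2
(5, 6): arr[5]=5 > arr[6]=2

Total inversions: 17

The array has 17 inversion(s): (0,1), (0,2), (0,3), (0,4), (0,5), (0,6), (0,7), (1,6), (2,3), (2,4), (2,5), (2,6), (3,4), (3,5), (3,6), (4,6), (5,6). Each pair (i,j) satisfies i < j and arr[i] > arr[j].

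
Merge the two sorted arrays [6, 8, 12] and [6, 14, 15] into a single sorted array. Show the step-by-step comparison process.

Merging process:

Compare 6 vs 6: take 6 from left. Merged: [6]
Compare 8 vs 6: take 6 from right. Merged: [6, 6]
Compare 8 vs 14: take 8 from left. Merged: [6, 6, 8]
Compare 12 vs 14: take 12 from left. Merged: [6, 6, 8, 12]
Append remaining from right: [14, 15]. Merged: [6, 6, 8, 12, 14, 15]

Final merged array: [6, 6, 8, 12, 14, 15]
Total comparisons: 4

The merged array is [6, 6, 8, 12, 14, 15], requiring 4 comparisons. The merge step runs in O(n) time where n is the total number of elements.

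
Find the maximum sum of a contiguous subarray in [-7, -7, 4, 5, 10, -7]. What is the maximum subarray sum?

Using Kadane's algorithm on [-7, -7, 4, 5, 10, -7]:

Scanning through the array:
Position 1 (value -7): max_ending_here = -7, max_so_far = -7
Position 2 (value 4): max_ending_here = 4, max_so_far = 4
Position 3 (value 5): max_ending_here = 9, max_so_far = 9
Position 4 (value 10): max_ending_here = 19, max_so_far = 19
Position 5 (value -7): max_ending_here = 12, max_so_far = 19

Maximum subarray: [4, 5, 10]
Maximum sum: 19

The maximum subarray is [4, 5, 10] with sum 19. This subarray runs from index 2 to index 4.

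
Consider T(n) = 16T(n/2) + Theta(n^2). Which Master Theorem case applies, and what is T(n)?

Master Theorem for T(n) = 16T(n/2) + O(n^2):

a = 16, b = 2, c = 2
log_b(a) = log_2(16) = 4.0000

Case 1: c = 2 < log_2(16) = 4.0000
T(n) = O(n^(log_2 16)) = O(n^4)

For T(n) = 16T(n/2) + O(n^2): log_2(16) = 4.0000. This is Case 1 of the Master Theorem (c < log_b(a), work dominated by leaves), giving O(n^4).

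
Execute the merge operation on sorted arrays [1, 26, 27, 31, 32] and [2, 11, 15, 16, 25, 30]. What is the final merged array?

Merging process:

Compare 1 vs 2: take 1 from left. Merged: [1]
Compare 26 vs 2: take 2 from right. Merged: [1, 2]
Compare 26 vs 11: take 11 from right. Merged: [1, 2, 11]
Compare 26 vs 15: take 15 from right. Merged: [1, 2, 11, 15]
Compare 26 vs 16: take 16 from right. Merged: [1, 2, 11, 15, 16]
Compare 26 vs 25: take 25 from right. Merged: [1, 2, 11, 15, 16, 25]
Compare 26 vs 30: take 26 from left. Merged: [1, 2, 11, 15, 16, 25, 26]
Compare 27 vs 30: take 27 from left. Merged: [1, 2, 11, 15, 16, 25, 26, 27]
Compare 31 vs 30: take 30 from right. Merged: [1, 2, 11, 15, 16, 25, 26, 27, 30]
Append remaining from left: [31, 32]. Merged: [1, 2, 11, 15, 16, 25, 26, 27, 30, 31, 32]

Final merged array: [1, 2, 11, 15, 16, 25, 26, 27, 30, 31, 32]
Total comparisons: 9

The merged array is [1, 2, 11, 15, 16, 25, 26, 27, 30, 31, 32], requiring 9 comparisons. The merge step runs in O(n) time where n is the total number of elements.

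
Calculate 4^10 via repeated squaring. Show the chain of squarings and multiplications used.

Computing 4^10 by squaring (build up from 4^1; each line after the first costs one multiplication):

4^1 = 4
4^2 = (4^1)^2 = 4^2 = 16
4^4 = (4^2)^2 = 16^2 = 256
4^5 = 4 * 4^4 = 4 * 256 = 1024
4^10 = (4^5)^2 = 1024^2 = 1048576

Result: 1048576
Multiplications needed: 4 (4 lines after 4^1)

4^10 = 1048576. Using exponentiation by squaring, this requires 4 multiplications. The key idea: if the exponent is even, square the half-power; if odd, multiply by the base once.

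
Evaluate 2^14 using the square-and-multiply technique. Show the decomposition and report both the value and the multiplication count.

Computing 2^14 by squaring (build up from 2^1; each line after the first costs one multiplication):

2^1 = 2
2^2 = (2^1)^2 = 2^2 = 4
2^3 = 2 * 2^2 = 2 * 4 = 8
2^6 = (2^3)^2 = 8^2 = 64
2^7 = 2 * 2^6 = 2 * 64 = 128
2^14 = (2^7)^2 = 128^2 = 16384

Result: 16384
Multiplications needed: 5 (5 lines after 2^1)

2^14 = 16384. Using exponentiation by squaring, this requires 5 multiplications. The key idea: if the exponent is even, square the half-power; if odd, multiply by the base once.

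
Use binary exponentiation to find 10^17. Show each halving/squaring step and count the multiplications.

Computing 10^17 by squaring (build up from 10^1; each line after the first costs one multiplication):

10^1 = 10
10^2 = (10^1)^2 = 10^2 = 100
10^4 = (10^2)^2 = 100^2 = 10000
10^8 = (10^4)^2 = 10000^2 = 100000000
10^16 = (10^8)^2 = 100000000^2 = 10000000000000000
10^17 = 10 * 10^16 = 10 * 10000000000000000 = 100000000000000000

Result: 100000000000000000
Multiplications needed: 5 (5 lines after 10^1)

10^17 = 100000000000000000. Using exponentiation by squaring, this requires 5 multiplications. The key idea: if the exponent is even, square the half-power; if odd, multiply by the base once.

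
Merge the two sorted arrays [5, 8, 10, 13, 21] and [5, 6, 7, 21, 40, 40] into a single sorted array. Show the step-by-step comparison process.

Merging process:

Compare 5 vs 5: take 5 from left. Merged: [5]
Compare 8 vs 5: take 5 from right. Merged: [5, 5]
Compare 8 vs 6: take 6 from right. Merged: [5, 5, 6]
Compare 8 vs 7: take 7 from right. Merged: [5, 5, 6, 7]
Compare 8 vs 21: take 8 from left. Merged: [5, 5, 6, 7, 8]
Compare 10 vs 21: take 10 from left. Merged: [5, 5, 6, 7, 8, 10]
Compare 13 vs 21: take 13 from left. Merged: [5, 5, 6, 7, 8, 10, 13]
Compare 21 vs 21: take 21 from left. Merged: [5, 5, 6, 7, 8, 10, 13, 21]
Append remaining from right: [21, 40, 40]. Merged: [5, 5, 6, 7, 8, 10, 13, 21, 21, 40, 40]

Final merged array: [5, 5, 6, 7, 8, 10, 13, 21, 21, 40, 40]
Total comparisons: 8

The merged array is [5, 5, 6, 7, 8, 10, 13, 21, 21, 40, 40], requiring 8 comparisons. The merge step runs in O(n) time where n is the total number of elements.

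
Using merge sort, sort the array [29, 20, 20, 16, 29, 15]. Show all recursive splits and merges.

Merge sort trace:

Split: [29, 20, 20, 16, 29, 15] -> [29, 20, 20] and [16, 29, 15]
  Split: [29, 20, 20] -> [29] and [20, 20]
    Split: [20, 20] -> [20] and [20]
    Merge: [20] + [20] -> [20, 20]
  Merge: [29] + [20, 20] -> [20, 20, 29]
  Split: [16, 29, 15] -> [16] and [29, 15]
    Split: [29, 15] -> [29] and [15]
    Merge: [29] + [15] -> [15, 29]
  Merge: [16] + [15, 29] -> [15, 16, 29]
Merge: [20, 20, 29] + [15, 16, 29] -> [15, 16, 20, 20, 29, 29]

Final sorted array: [15, 16, 20, 20, 29, 29]

The merge sort proceeds by recursively splitting the array and merging sorted halves.
After all merges, the sorted array is [15, 16, 20, 20, 29, 29].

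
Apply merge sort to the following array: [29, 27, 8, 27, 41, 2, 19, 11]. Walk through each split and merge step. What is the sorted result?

Merge sort trace:

Split: [29, 27, 8, 27, 41, 2, 19, 11] -> [29, 27, 8, 27] and [41, 2, 19, 11]
  Split: [29, 27, 8, 27] -> [29, 27] and [8, 27]
    Split: [29, 27] -> [29] and [27]
    Merge: [29] + [27] -> [27, 29]
    Split: [8, 27] -> [8] and [27]
    Merge: [8] + [27] -> [8, 27]
  Merge: [27, 29] + [8, 27] -> [8, 27, 27, 29]
  Split: [41, 2, 19, 11] -> [41, 2] and [19, 11]
    Split: [41, 2] -> [41] and [2]
    Merge: [41] + [2] -> [2, 41]
    Split: [19, 11] -> [19] and [11]
    Merge: [19] + [11] -> [11, 19]
  Merge: [2, 41] + [11, 19] -> [2, 11, 19, 41]
Merge: [8, 27, 27, 29] + [2, 11, 19, 41] -> [2, 8, 11, 19, 27, 27, 29, 41]

Final sorted array: [2, 8, 11, 19, 27, 27, 29, 41]

The merge sort proceeds by recursively splitting the array and merging sorted halves.
After all merges, the sorted array is [2, 8, 11, 19, 27, 27, 29, 41].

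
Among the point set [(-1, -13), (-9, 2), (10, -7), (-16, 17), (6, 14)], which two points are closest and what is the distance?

Computing all pairwise distances among 5 points:

d((-1, -13), (-9, 2)) = 17.0
d((-1, -13), (10, -7)) = 12.53 <-- minimum
d((-1, -13), (-16, 17)) = 33.541
d((-1, -13), (6, 14)) = 27.8927
d((-9, 2), (10, -7)) = 21.0238
d((-9, 2), (-16, 17)) = 16.5529
d((-9, 2), (6, 14)) = 19.2094
d((10, -7), (-16, 17)) = 35.3836
d((10, -7), (6, 14)) = 21.3776
d((-16, 17), (6, 14)) = 22.2036

Closest pair: (-1, -13) and (10, -7) with distance 12.53

The closest pair is (-1, -13) and (10, -7) with Euclidean distance 12.53. For 5 points, brute-force pairwise comparison is shown above. For large n, the divide-and-conquer algorithm (sort by x, recurse on halves, check the dividing strip) achieves O(n log n).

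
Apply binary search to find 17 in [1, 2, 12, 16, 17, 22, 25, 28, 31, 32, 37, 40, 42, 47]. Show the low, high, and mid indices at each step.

Binary search for 17 in [1, 2, 12, 16, 17, 22, 25, 28, 31, 32, 37, 40, 42, 47]:

lo=0, hi=13, mid=6, arr[mid]=25 -> 25 > 17, search left half
lo=0, hi=5, mid=2, arr[mid]=12 -> 12 < 17, search right half
lo=3, hi=5, mid=4, arr[mid]=17 -> Found target at index 4!

Binary search finds 17 at index 4 after 3 comparisons. The search repeatedly halves the search space by comparing with the middle element.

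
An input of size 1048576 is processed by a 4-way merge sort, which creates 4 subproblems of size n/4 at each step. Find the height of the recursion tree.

For divide and conquer with division factor 4:

Problem sizes at each level:
Level 0: 1048576
Level 1: 262144
Level 2: 65536
Level 3: 16384
Level 4: 4096
Level 5: 1024
Level 6: 256
Level 7: 64
Level 8: 16
Level 9: 4
Level 10: 1

The root is level 0 and the size-1 base case is level 10 (the tree spans levels 0 through 10, i.e. 11 levels counting the root), so the depth is the number of divisions: log_4(1048576) = 10

The recursion tree depth is log_4(1048576) = 10. At each level, the problem size is divided by 4, so it takes 10 divisions to reduce to a base case of size 1. The algorithm makes 4 recursive calls at each level.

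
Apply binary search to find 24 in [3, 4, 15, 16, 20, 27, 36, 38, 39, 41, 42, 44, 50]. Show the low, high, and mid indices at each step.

Binary search for 24 in [3, 4, 15, 16, 20, 27, 36, 38, 39, 41, 42, 44, 50]:

lo=0, hi=12, mid=6, arr[mid]=36 -> 36 > 24, search left half
lo=0, hi=5, mid=2, arr[mid]=15 -> 15 < 24, search right half
lo=3, hi=5, mid=4, arr[mid]=20 -> 20 < 24, search right half
lo=5, hi=5, mid=5, arr[mid]=27 -> 27 > 24, search left half
lo=5 > hi=4, target 24 not found

Binary search determines that 24 is not in the array after 4 comparisons. The search space was exhausted without finding the target.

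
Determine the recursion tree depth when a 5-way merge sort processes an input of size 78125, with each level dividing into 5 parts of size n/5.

For divide and conquer with division factor 5:

Problem sizes at each level:
Level 0: 78125
Level 1: 15625
Level 2: 3125
Level 3: 625
Level 4: 125
Level 5: 25
Level 6: 5
Level 7: 1

The root is level 0 and the size-1 base case is level 7 (the tree spans levels 0 through 7, i.e. 8 levels counting the root), so the depth is the number of divisions: log_5(78125) = 7

The recursion tree depth is log_5(78125) = 7. At each level, the problem size is divided by 5, so it takes 7 divisions to reduce to a base case of size 1. The algorithm makes 5 recursive calls at each level.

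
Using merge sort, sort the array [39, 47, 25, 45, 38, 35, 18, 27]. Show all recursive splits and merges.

Merge sort trace:

Split: [39, 47, 25, 45, 38, 35, 18, 27] -> [39, 47, 25, 45] and [38, 35, 18, 27]
  Split: [39, 47, 25, 45] -> [39, 47] and [25, 45]
    Split: [39, 47] -> [39] and [47]
    Merge: [39] + [47] -> [39, 47]
    Split: [25, 45] -> [25] and [45]
    Merge: [25] + [45] -> [25, 45]
  Merge: [39, 47] + [25, 45] -> [25, 39, 45, 47]
  Split: [38, 35, 18, 27] -> [38, 35] and [18, 27]
    Split: [38, 35] -> [38] and [35]
    Merge: [38] + [35] -> [35, 38]
    Split: [18, 27] -> [18] and [27]
    Merge: [18] + [27] -> [18, 27]
  Merge: [35, 38] + [18, 27] -> [18, 27, 35, 38]
Merge: [25, 39, 45, 47] + [18, 27, 35, 38] -> [18, 25, 27, 35, 38, 39, 45, 47]

Final sorted array: [18, 25, 27, 35, 38, 39, 45, 47]

The merge sort proceeds by recursively splitting the array and merging sorted halves.
After all merges, the sorted array is [18, 25, 27, 35, 38, 39, 45, 47].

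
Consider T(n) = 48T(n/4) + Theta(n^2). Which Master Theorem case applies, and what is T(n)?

Master Theorem for T(n) = 48T(n/4) + O(n^2):

a = 48, b = 4, c = 2
log_b(a) = log_4(48) = 2.7925

Case 1: c = 2 < log_4(48) = 2.7925
T(n) = O(n^(log_4 48))

For T(n) = 48T(n/4) + O(n^2): log_4(48) = 2.7925. This is Case 1 of the Master Theorem (c < log_b(a), work dominated by leaves), giving O(n^(log_4 48)).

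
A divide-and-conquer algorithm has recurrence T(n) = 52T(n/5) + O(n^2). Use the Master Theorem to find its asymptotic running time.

Master Theorem for T(n) = 52T(n/5) + O(n^2):

a = 52, b = 5, c = 2
log_b(a) = log_5(52) = 2.4550

Case 1: c = 2 < log_5(52) = 2.4550
T(n) = O(n^(log_5 52))

For T(n) = 52T(n/5) + O(n^2): log_5(52) = 2.4550. This is Case 1 of the Master Theorem (c < log_b(a), work dominated by leaves), giving O(n^(log_5 52)).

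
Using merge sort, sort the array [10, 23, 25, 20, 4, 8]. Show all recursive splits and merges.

Merge sort trace:

Split: [10, 23, 25, 20, 4, 8] -> [10, 23, 25] and [20, 4, 8]
  Split: [10, 23, 25] -> [10] and [23, 25]
    Split: [23, 25] -> [23] and [25]
    Merge: [23] + [25] -> [23, 25]
  Merge: [10] + [23, 25] -> [10, 23, 25]
  Split: [20, 4, 8] -> [20] and [4, 8]
    Split: [4, 8] -> [4] and [8]
    Merge: [4] + [8] -> [4, 8]
  Merge: [20] + [4, 8] -> [4, 8, 20]
Merge: [10, 23, 25] + [4, 8, 20] -> [4, 8, 10, 20, 23, 25]

Final sorted array: [4, 8, 10, 20, 23, 25]

The merge sort proceeds by recursively splitting the array and merging sorted halves.
After all merges, the sorted array is [4, 8, 10, 20, 23, 25].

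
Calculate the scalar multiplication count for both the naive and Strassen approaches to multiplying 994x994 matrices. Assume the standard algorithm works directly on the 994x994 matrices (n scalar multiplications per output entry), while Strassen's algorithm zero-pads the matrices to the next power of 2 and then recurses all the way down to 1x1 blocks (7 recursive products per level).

Matrix multiplication for 994x994 matrices:

Strassen's algorithm requires power-of-2 dimensions. Pad 994x994 to 1024x1024 (next power of 2).

Standard algorithm: 994^3 = 982107784 multiplications
Strassen's algorithm: 7^(log2(1024)) = 7^10 = 282475249 multiplications
Savings: 982107784 - 282475249 = 699632535 multiplications

Standard: 982107784 multiplications (994^3). Strassen: 282475249 multiplications (7^10, after padding to 1024x1024). Strassen reduces 8 recursive multiplications to 7 at each level.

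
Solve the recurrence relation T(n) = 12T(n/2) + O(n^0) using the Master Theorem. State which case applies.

Master Theorem for T(n) = 12T(n/2) + O(n^0):

a = 12, b = 2, c = 0
log_b(a) = log_2(12) = 3.5850

Case 1: c = 0 < log_2(12) = 3.5850
T(n) = O(n^(log_2 12))

For T(n) = 12T(n/2) + O(n^0): log_2(12) = 3.5850. This is Case 1 of the Master Theorem (c < log_b(a), work dominated by leaves), giving O(n^(log_2 12)).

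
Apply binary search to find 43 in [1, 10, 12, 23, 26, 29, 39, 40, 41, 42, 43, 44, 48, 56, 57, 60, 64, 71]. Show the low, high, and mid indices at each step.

Binary search for 43 in [1, 10, 12, 23, 26, 29, 39, 40, 41, 42, 43, 44, 48, 56, 57, 60, 64, 71]:

lo=0, hi=17, mid=8, arr[mid]=41 -> 41 < 43, search right half
lo=9, hi=17, mid=13, arr[mid]=56 -> 56 > 43, search left half
lo=9, hi=12, mid=10, arr[mid]=43 -> Found target at index 10!

Binary search finds 43 at index 10 after 3 comparisons. The search repeatedly halves the search space by comparing with the middle element.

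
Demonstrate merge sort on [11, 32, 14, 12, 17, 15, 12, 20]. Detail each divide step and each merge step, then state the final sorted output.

Merge sort trace:

Split: [11, 32, 14, 12, 17, 15, 12, 20] -> [11, 32, 14, 12] and [17, 15, 12, 20]
  Split: [11, 32, 14, 12] -> [11, 32] and [14, 12]
    Split: [11, 32] -> [11] and [32]
    Merge: [11] + [32] -> [11, 32]
    Split: [14, 12] -> [14] and [12]
    Merge: [14] + [12] -> [12, 14]
  Merge: [11, 32] + [12, 14] -> [11, 12, 14, 32]
  Split: [17, 15, 12, 20] -> [17, 15] and [12, 20]
    Split: [17, 15] -> [17] and [15]
    Merge: [17] + [15] -> [15, 17]
    Split: [12, 20] -> [12] and [20]
    Merge: [12] + [20] -> [12, 20]
  Merge: [15, 17] + [12, 20] -> [12, 15, 17, 20]
Merge: [11, 12, 14, 32] + [12, 15, 17, 20] -> [11, 12, 12, 14, 15, 17, 20, 32]

Final sorted array: [11, 12, 12, 14, 15, 17, 20, 32]

The merge sort proceeds by recursively splitting the array and merging sorted halves.
After all merges, the sorted array is [11, 12, 12, 14, 15, 17, 20, 32].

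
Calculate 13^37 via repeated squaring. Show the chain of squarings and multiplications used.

Computing 13^37 by squaring (build up from 13^1; each line after the first costs one multiplication):

13^1 = 13
13^2 = (13^1)^2 = 13^2 = 169
13^4 = (13^2)^2 = 169^2 = 28561
13^8 = (13^4)^2 = 28561^2 = 815730721
13^9 = 13 * 13^8 = 13 * 815730721 = 10604499373
13^18 = (13^9)^2 = 10604499373^2 = 112455406951957393129
13^36 = (13^18)^2 = 112455406951957393129^2 = 12646218552730347184269489080961456410641
13^37 = 13 * 13^36 = 13 * 12646218552730347184269489080961456410641 = 164400841185494513395503358052498933338333

Result: 164400841185494513395503358052498933338333
Multiplications needed: 7 (7 lines after 13^1)

13^37 = 164400841185494513395503358052498933338333. Using exponentiation by squaring, this requires 7 multiplications. The key idea: if the exponent is even, square the half-power; if odd, multiply by the base once.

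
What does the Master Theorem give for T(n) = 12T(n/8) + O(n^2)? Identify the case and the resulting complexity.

Master Theorem for T(n) = 12T(n/8) + O(n^2):

a = 12, b = 8, c = 2
log_b(a) = log_8(12) = 1.1950

Case 3: c = 2 > log_8(12) = 1.1950
T(n) = O(n^2) = O(n^2)

For T(n) = 12T(n/8) + O(n^2): log_8(12) = 1.1950. This is Case 3 of the Master Theorem (c > log_b(a), work dominated by root), giving O(n^2).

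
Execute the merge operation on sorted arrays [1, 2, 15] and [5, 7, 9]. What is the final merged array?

Merging process:

Compare 1 vs 5: take 1 from left. Merged: [1]
Compare 2 vs 5: take 2 from left. Merged: [1, 2]
Compare 15 vs 5: take 5 from right. Merged: [1, 2, 5]
Compare 15 vs 7: take 7 from right. Merged: [1, 2, 5, 7]
Compare 15 vs 9: take 9 from right. Merged: [1, 2, 5, 7, 9]
Append remaining from left: [15]. Merged: [1, 2, 5, 7, 9, 15]

Final merged array: [1, 2, 5, 7, 9, 15]
Total comparisons: 5

The merged array is [1, 2, 5, 7, 9, 15], requiring 5 comparisons. The merge step runs in O(n) time where n is the total number of elements.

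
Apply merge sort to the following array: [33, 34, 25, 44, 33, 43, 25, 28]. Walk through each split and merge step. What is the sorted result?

Merge sort trace:

Split: [33, 34, 25, 44, 33, 43, 25, 28] -> [33, 34, 25, 44] and [33, 43, 25, 28]
  Split: [33, 34, 25, 44] -> [33, 34] and [25, 44]
    Split: [33, 34] -> [33] and [34]
    Merge: [33] + [34] -> [33, 34]
    Split: [25, 44] -> [25] and [44]
    Merge: [25] + [44] -> [25, 44]
  Merge: [33, 34] + [25, 44] -> [25, 33, 34, 44]
  Split: [33, 43, 25, 28] -> [33, 43] and [25, 28]
    Split: [33, 43] -> [33] and [43]
    Merge: [33] + [43] -> [33, 43]
    Split: [25, 28] -> [25] and [28]
    Merge: [25] + [28] -> [25, 28]
  Merge: [33, 43] + [25, 28] -> [25, 28, 33, 43]
Merge: [25, 33, 34, 44] + [25, 28, 33, 43] -> [25, 25, 28, 33, 33, 34, 43, 44]

Final sorted array: [25, 25, 28, 33, 33, 34, 43, 44]

The merge sort proceeds by recursively splitting the array and merging sorted halves.
After all merges, the sorted array is [25, 25, 28, 33, 33, 34, 43, 44].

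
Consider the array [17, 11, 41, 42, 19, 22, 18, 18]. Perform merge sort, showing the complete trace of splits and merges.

Merge sort trace:

Split: [17, 11, 41, 42, 19, 22, 18, 18] -> [17, 11, 41, 42] and [19, 22, 18, 18]
  Split: [17, 11, 41, 42] -> [17, 11] and [41, 42]
    Split: [17, 11] -> [17] and [11]
    Merge: [17] + [11] -> [11, 17]
    Split: [41, 42] -> [41] and [42]
    Merge: [41] + [42] -> [41, 42]
  Merge: [11, 17] + [41, 42] -> [11, 17, 41, 42]
  Split: [19, 22, 18, 18] -> [19, 22] and [18, 18]
    Split: [19, 22] -> [19] and [22]
    Merge: [19] + [22] -> [19, 22]
    Split: [18, 18] -> [18] and [18]
    Merge: [18] + [18] -> [18, 18]
  Merge: [19, 22] + [18, 18] -> [18, 18, 19, 22]
Merge: [11, 17, 41, 42] + [18, 18, 19, 22] -> [11, 17, 18, 18, 19, 22, 41, 42]

Final sorted array: [11, 17, 18, 18, 19, 22, 41, 42]

The merge sort proceeds by recursively splitting the array and merging sorted halves.
After all merges, the sorted array is [11, 17, 18, 18, 19, 22, 41, 42].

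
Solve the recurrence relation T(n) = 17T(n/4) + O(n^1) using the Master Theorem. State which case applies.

Master Theorem for T(n) = 17T(n/4) + O(n^1):

a = 17, b = 4, c = 1
log_b(a) = log_4(17) = 2.0437

Case 1: c = 1 < log_4(17) = 2.0437
T(n) = O(n^(log_4 17))

For T(n) = 17T(n/4) + O(n^1): log_4(17) = 2.0437. This is Case 1 of the Master Theorem (c < log_b(a), work dominated by leaves), giving O(n^(log_4 17)).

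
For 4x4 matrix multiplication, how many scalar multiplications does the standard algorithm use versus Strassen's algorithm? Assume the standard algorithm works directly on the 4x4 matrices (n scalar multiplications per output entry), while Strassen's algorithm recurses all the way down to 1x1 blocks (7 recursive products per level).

Matrix multiplication for 4x4 matrices:

Standard algorithm: 4^3 = 64 multiplications
Strassen's algorithm: 7^(log2(4)) = 7^2 = 49 multiplications
Savings: 64 - 49 = 15 multiplications

Standard: 64 multiplications (4^3). Strassen: 49 multiplications (7^2). Strassen reduces 8 recursive multiplications to 7 at each level.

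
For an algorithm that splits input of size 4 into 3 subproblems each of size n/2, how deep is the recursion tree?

For divide and conquer with division factor 2:

Problem sizes at each level:
Level 0: 4
Level 1: 2
Level 2: 1

The root is level 0 and the size-1 base case is level 2 (the tree spans levels 0 through 2, i.e. 3 levels counting the root), so the depth is the number of divisions: log_2(4) = 2

The recursion tree depth is log_2(4) = 2. At each level, the problem size is divided by 2, so it takes 2 divisions to reduce to a base case of size 1. The algorithm makes 3 recursive calls at each level.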